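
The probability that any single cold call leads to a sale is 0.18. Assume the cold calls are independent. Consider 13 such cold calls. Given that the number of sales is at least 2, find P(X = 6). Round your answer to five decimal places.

0.02055

X ~ Binomial(13, 0.18). Want P(X=6 | X≥2) = P(X=6) / P(X≥2).
P(X=6) = C(13,6)·0.18^6·0.82^7 = 0.0145495
P(X≥2) = 1 − 0.0757844 − 0.2162629 = 0.7079526
Ratio = 0.0145495 / 0.7079526 = 0.0205516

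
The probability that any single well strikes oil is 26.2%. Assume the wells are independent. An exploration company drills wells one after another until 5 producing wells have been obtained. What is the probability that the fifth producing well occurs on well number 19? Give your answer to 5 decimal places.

0.05371

Y = trial on which the fifth success occurs; negative binomial, r=5, p=0.262.
P(Y=19) = C(18,4) · p^5 · (1−p)^14
= 3060 · 0.0012345 · 0.014216 = 0.0537053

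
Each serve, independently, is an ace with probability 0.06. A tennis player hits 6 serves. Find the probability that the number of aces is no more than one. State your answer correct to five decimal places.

0.95408

X ~ Binomial(6, 0.06); P(X ≤ 1) = Σ C(6,k) p^k (1−p)^(6−k) over k:
  k=0: C(6,0)·0.06^0·0.94^6 = 0.6898698
  k=1: C(6,1)·0.06^1·0.94^5 = 0.2642054
Total = 0.9540752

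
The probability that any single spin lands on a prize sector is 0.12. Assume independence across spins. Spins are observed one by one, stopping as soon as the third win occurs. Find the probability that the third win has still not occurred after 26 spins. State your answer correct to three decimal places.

Needing more than 26 spins ⇔ fewer than 3 successes in the first 26. With X ~ Binomial(26, 0.12), P(Y > 26) = P(X ≤ 2).
  k=0: C(26,0)·0.12^0·0.88^26 = 0.03602
  k=1: C(26,1)·0.12^1·0.88^25 = 0.12771
  k=2: C(26,2)·0.12^2·0.88^24 = 0.21769
P(X ≤ 2) = 0.38142

0.381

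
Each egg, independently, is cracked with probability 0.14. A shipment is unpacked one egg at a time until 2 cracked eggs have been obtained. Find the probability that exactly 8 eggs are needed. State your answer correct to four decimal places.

0.0555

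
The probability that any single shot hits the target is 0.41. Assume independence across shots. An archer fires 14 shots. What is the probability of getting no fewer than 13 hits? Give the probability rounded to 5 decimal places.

0.00008

X ~ Binomial(14, 0.41); P(X ≥ 13) = Σ C(14,k) p^k (1−p)^(14−k) over k:
  k=13: C(14,13)·0.41^13·0.59^1 = 0.0000764
  k=14: C(14,14)·0.41^14·0.59^0 = 0.0000038
Total = 0.0000802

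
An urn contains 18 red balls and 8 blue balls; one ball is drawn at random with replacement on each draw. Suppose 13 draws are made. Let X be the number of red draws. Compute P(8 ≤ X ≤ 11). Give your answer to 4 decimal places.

X ~ Binomial(13, 0.692308); P(8 ≤ X ≤ 11) = Σ C(13,k) p^k (1−p)^(13−k) over k:
  k=8: C(13,8)·0.692308^8·0.307692^5 = 0.187307
  k=9: C(13,9)·0.692308^9·0.307692^4 = 0.234134
  k=10: C(13,10)·0.692308^10·0.307692^3 = 0.210721
  k=11: C(13,11)·0.692308^11·0.307692^2 = 0.129306
Total = 0.761469

0.7615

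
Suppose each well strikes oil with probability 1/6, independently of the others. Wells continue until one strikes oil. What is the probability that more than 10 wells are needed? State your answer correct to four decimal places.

0.1615

Y = number of wells to the first success; geometric, p = 0.166667.
P(Y > 10) = P(first 10 all fail) = (1−p)^10 = 0.161506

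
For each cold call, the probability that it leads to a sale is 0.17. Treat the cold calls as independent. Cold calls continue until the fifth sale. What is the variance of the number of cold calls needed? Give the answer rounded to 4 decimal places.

Y = total cold calls until the fifth success; negative binomial with r=5, p=0.17.
Var(Y) = r(1−p)/p² = 5·0.83 / 0.17² = 143.598616

143.5986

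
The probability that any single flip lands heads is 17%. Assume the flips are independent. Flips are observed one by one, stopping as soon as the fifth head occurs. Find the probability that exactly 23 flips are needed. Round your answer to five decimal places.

0.03630

Y = trial on which the fifth success occurs; negative binomial, r=5, p=0.17.
P(Y=23) = C(22,4) · p^5 · (1−p)^18
= 7315 · 0.00014199 · 0.034947 = 0.0362965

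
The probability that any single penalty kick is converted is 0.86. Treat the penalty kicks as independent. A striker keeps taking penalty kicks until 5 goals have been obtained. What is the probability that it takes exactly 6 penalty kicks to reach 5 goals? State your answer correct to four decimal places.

Y = trial on which the fifth success occurs; negative binomial, r=5, p=0.86.
P(Y=6) = C(5,4) · p^5 · (1−p)^1
= 5 · 0.47043 · 0.14 = 0.329299

0.3293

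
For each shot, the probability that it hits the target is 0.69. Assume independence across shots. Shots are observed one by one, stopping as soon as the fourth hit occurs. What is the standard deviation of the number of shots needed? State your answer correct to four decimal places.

Y = total shots until the fourth success; negative binomial with r=4, p=0.69.
SD(Y) = √[r(1−p)/p²] = √(2.604495) = 1.613845

1.6138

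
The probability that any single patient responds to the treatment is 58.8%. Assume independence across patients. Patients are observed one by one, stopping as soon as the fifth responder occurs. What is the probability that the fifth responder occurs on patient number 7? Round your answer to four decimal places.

0.1790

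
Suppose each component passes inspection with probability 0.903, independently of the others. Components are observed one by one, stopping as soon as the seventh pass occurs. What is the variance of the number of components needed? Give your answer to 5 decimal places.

Y = total components until the seventh success; negative binomial with r=7, p=0.903.
Var(Y) = r(1−p)/p² = 7·0.097 / 0.903² = 0.8327109

0.83271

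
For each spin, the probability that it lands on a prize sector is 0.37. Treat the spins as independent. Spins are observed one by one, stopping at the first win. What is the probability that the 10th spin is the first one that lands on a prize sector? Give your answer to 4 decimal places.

0.0058

Geometric (trials to first success), p = 0.37.
P(Y = 10) = (1−p)^9 · p = 0.015634 · 0.37 = 0.005785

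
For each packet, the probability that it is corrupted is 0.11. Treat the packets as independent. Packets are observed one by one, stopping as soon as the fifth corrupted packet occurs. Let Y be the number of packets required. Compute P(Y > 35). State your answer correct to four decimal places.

Needing more than 35 packets ⇔ fewer than 5 successes in the first 35. With X ~ Binomial(35, 0.11), P(Y > 35) = P(X ≤ 4).
  k=0: C(35,0)·0.11^0·0.89^35 = 0.016930
  k=1: C(35,1)·0.11^1·0.89^34 = 0.073235
  k=2: C(35,2)·0.11^2·0.89^33 = 0.153877
  k=3: C(35,3)·0.11^3·0.89^32 = 0.209203
  k=4: C(35,4)·0.11^4·0.89^31 = 0.206852
P(X ≤ 4) = 0.660097

0.6601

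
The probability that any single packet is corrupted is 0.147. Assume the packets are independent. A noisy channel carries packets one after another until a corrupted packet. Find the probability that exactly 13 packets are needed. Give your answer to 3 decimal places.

0.022

Geometric (trials to first success), p = 0.147.
P(Y = 13) = (1−p)^12 · p = 0.14838 · 0.147 = 0.02181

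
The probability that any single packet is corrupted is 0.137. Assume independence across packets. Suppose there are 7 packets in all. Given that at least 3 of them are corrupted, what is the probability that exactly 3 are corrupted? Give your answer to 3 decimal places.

0.851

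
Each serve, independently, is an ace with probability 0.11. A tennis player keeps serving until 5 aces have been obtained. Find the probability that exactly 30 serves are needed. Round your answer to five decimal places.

Y = trial on which the fifth success occurs; negative binomial, r=5, p=0.11.
P(Y=30) = C(29,4) · p^5 · (1−p)^25
= 23751 · 1.6105e-05 · 0.054294 = 0.0207680

0.02077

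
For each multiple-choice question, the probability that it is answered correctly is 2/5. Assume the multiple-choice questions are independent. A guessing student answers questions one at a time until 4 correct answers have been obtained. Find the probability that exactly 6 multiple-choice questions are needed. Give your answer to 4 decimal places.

Y = trial on which the fourth success occurs; negative binomial, r=4, p=0.40.
P(Y=6) = C(5,3) · p^4 · (1−p)^2
= 10 · 0.0256 · 0.36 = 0.092160

0.0922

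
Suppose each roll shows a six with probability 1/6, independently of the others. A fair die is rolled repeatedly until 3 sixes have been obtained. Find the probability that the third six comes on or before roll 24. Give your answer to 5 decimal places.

0.78817

Finishing within 24 rolls ⇔ at least 3 successes in the first 24. With X ~ Binomial(24, 0.166667), P(Y ≤ 24) = 1 − P(X ≤ 2).
  k=0: C(24,0)·0.166667^0·0.833333^24 = 0.0125791
  k=1: C(24,1)·0.166667^1·0.833333^23 = 0.0603798
  k=2: C(24,2)·0.166667^2·0.833333^22 = 0.1388734
1 − 0.2118323 = 0.7881677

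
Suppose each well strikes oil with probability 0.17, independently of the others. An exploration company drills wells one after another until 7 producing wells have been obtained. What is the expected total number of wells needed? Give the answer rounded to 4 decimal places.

Y = total wells until the seventh success; negative binomial with r=7, p=0.17.
E[Y] = r / p = 7 / 0.17 = 41.176471

41.1765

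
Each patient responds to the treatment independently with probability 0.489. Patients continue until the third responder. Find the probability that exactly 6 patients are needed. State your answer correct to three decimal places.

0.156

Y = trial on which the third success occurs; negative binomial, r=3, p=0.489.
P(Y=6) = C(5,2) · p^3 · (1−p)^3
= 10 · 0.11693 · 0.13343 = 0.15602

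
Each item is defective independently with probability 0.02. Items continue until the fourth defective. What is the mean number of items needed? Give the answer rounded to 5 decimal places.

200.00000

Y = total items until the fourth success; negative binomial with r=4, p=0.02.
E[Y] = r / p = 4 / 0.02 = 200.0000000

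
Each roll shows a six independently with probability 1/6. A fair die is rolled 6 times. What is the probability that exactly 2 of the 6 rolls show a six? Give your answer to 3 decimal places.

X ~ Binomial(n=6, p=0.166667).
P(X=2) = C(6,2) · p^2 · (1−p)^4
= 15 · 0.027778 · 0.48225 = 0.20094

0.201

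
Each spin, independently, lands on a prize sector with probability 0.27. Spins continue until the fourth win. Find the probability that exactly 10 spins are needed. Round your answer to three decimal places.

Y = trial on which the fourth success occurs; negative binomial, r=4, p=0.27.
P(Y=10) = C(9,3) · p^4 · (1−p)^6
= 84 · 0.0053144 · 0.15133 = 0.06756

0.068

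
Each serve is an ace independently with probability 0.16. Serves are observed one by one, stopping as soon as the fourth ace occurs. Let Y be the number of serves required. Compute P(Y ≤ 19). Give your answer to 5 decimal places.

0.36199

Finishing within 19 serves ⇔ at least 4 successes in the first 19. With X ~ Binomial(19, 0.16), P(Y ≤ 19) = 1 − P(X ≤ 3).
  k=0: C(19,0)·0.16^0·0.84^19 = 0.0364172
  k=1: C(19,1)·0.16^1·0.84^18 = 0.1317955
  k=2: C(19,2)·0.16^2·0.84^17 = 0.2259352
  k=3: C(19,3)·0.16^3·0.84^16 = 0.2438666
1 − 0.6380145 = 0.3619855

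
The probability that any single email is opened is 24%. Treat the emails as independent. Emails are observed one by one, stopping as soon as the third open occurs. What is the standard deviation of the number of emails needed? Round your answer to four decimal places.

Y = total emails until the third success; negative binomial with r=3, p=0.24.
SD(Y) = √[r(1−p)/p²] = √(39.583333) = 6.291529

6.2915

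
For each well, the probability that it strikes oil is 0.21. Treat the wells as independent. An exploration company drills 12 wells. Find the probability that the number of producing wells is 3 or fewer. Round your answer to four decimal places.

X ~ Binomial(12, 0.21); P(X ≤ 3) = Σ C(12,k) p^k (1−p)^(12−k) over k:
  k=0: C(12,0)·0.21^0·0.79^12 = 0.059092
  k=1: C(12,1)·0.21^1·0.79^11 = 0.188494
  k=2: C(12,2)·0.21^2·0.79^10 = 0.275584
  k=3: C(12,3)·0.21^3·0.79^9 = 0.244188
Total = 0.767358

0.7674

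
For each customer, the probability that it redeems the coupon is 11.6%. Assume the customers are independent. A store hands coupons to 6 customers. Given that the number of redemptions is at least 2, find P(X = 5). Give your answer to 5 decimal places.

X ~ Binomial(6, 0.116). Want P(X=5 | X≥2) = P(X=5) / P(X≥2).
P(X=5) = C(6,5)·0.116^5·0.884^1 = 0.0001114
P(X≥2) = 1 − 0.4772145 − 0.3757254 = 0.1470601
Ratio = 0.0001114 / 0.1470601 = 0.0007575

0.00076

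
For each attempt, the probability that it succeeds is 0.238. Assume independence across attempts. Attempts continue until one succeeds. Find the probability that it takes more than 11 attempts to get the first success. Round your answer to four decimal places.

Y = number of attempts to the first success; geometric, p = 0.238.
P(Y > 11) = P(first 11 all fail) = (1−p)^11 = 0.050293

0.0503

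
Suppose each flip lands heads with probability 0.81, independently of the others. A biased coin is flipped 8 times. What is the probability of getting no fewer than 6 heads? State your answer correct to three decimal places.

X ~ Binomial(8, 0.81); P(X ≥ 6) = Σ C(8,k) p^k (1−p)^(8−k) over k:
  k=6: C(8,6)·0.81^6·0.19^2 = 0.28548
  k=7: C(8,7)·0.81^7·0.19^1 = 0.34773
  k=8: C(8,8)·0.81^8·0.19^0 = 0.18530
Total = 0.81851

0.819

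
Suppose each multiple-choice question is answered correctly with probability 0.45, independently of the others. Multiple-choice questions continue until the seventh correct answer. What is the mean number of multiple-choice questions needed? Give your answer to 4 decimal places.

Y = total multiple-choice questions until the seventh success; negative binomial with r=7, p=0.45.
E[Y] = r / p = 7 / 0.45 = 15.555556

15.5556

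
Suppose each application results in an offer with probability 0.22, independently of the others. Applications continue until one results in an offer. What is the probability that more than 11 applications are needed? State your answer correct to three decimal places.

Y = number of applications to the first success; geometric, p = 0.22.
P(Y > 11) = P(first 11 all fail) = (1−p)^11 = 0.06502

0.065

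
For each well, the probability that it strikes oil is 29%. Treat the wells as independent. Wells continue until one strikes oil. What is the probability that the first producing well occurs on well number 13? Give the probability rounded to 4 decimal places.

0.0048

Geometric (trials to first success), p = 0.29.
P(Y = 13) = (1−p)^12 · p = 0.01641 · 0.29 = 0.004759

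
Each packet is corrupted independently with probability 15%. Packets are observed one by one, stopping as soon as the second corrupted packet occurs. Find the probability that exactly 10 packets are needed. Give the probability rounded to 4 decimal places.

0.0552

Y = trial on which the second success occurs; negative binomial, r=2, p=0.15.
P(Y=10) = C(9,1) · p^2 · (1−p)^8
= 9 · 0.0225 · 0.27249 = 0.055179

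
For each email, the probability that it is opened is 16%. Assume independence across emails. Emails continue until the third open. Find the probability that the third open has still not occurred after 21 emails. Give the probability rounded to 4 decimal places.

Needing more than 21 emails ⇔ fewer than 3 successes in the first 21. With X ~ Binomial(21, 0.16), P(Y > 21) = P(X ≤ 2).
  k=0: C(21,0)·0.16^0·0.84^21 = 0.025696
  k=1: C(21,1)·0.16^1·0.84^20 = 0.102784
  k=2: C(21,2)·0.16^2·0.84^19 = 0.195779
P(X ≤ 2) = 0.324259

0.3243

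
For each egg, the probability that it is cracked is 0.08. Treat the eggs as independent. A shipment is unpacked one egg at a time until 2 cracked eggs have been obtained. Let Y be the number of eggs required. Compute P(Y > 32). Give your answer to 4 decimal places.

0.2624

Needing more than 32 eggs ⇔ fewer than 2 successes in the first 32. With X ~ Binomial(32, 0.08), P(Y > 32) = P(X ≤ 1).
  k=0: C(32,0)·0.08^0·0.92^32 = 0.069376
  k=1: C(32,1)·0.08^1·0.92^31 = 0.193047
P(X ≤ 1) = 0.262423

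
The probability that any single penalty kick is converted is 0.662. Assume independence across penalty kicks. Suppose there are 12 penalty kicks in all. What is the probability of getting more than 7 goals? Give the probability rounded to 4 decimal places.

X ~ Binomial(12, 0.662); P(X ≥ 8) = Σ C(12,k) p^k (1−p)^(12−k) over k:
  k=8: C(12,8)·0.662^8·0.338^4 = 0.238307
  k=9: C(12,9)·0.662^9·0.338^3 = 0.207441
  k=10: C(12,10)·0.662^10·0.338^2 = 0.121887
  k=11: C(12,11)·0.662^11·0.338^1 = 0.043405
  k=12: C(12,12)·0.662^12·0.338^0 = 0.007084
Total = 0.618123

0.6181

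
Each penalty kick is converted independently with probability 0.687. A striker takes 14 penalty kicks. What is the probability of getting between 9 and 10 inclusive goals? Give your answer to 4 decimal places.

0.4300

X ~ Binomial(14, 0.687); P(9 ≤ X ≤ 10) = Σ C(14,k) p^k (1−p)^(14−k) over k:
  k=9: C(14,9)·0.687^9·0.313^5 = 0.205020
  k=10: C(14,10)·0.687^10·0.313^4 = 0.224998
Total = 0.430018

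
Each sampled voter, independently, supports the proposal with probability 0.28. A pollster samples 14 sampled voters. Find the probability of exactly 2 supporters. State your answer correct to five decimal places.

0.13847

X ~ Binomial(n=14, p=0.28).
P(X=2) = C(14,2) · p^2 · (1−p)^12
= 91 · 0.0784 · 0.019408 = 0.1384674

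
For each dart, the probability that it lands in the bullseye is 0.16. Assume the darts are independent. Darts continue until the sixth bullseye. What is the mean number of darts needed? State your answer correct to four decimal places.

Y = total darts until the sixth success; negative binomial with r=6, p=0.16.
E[Y] = r / p = 6 / 0.16 = 37.500000

37.5000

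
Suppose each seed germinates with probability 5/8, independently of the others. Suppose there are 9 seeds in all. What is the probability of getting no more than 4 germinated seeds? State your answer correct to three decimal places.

0.217

X ~ Binomial(9, 0.625); P(X ≤ 4) = Σ C(9,k) p^k (1−p)^(9−k) over k:
  k=0: C(9,0)·0.625^0·0.375^9 = 0.00015
  k=1: C(9,1)·0.625^1·0.375^8 = 0.00220
  k=2: C(9,2)·0.625^2·0.375^7 = 0.01466
  k=3: C(9,3)·0.625^3·0.375^6 = 0.05703
  k=4: C(9,4)·0.625^4·0.375^5 = 0.14258
Total = 0.21662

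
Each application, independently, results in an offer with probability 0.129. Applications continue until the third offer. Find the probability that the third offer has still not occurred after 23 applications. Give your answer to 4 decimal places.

0.4154

Needing more than 23 applications ⇔ fewer than 3 successes in the first 23. With X ~ Binomial(23, 0.129), P(Y > 23) = P(X ≤ 2).
  k=0: C(23,0)·0.129^0·0.871^23 = 0.041727
  k=1: C(23,1)·0.129^1·0.871^22 = 0.142140
  k=2: C(23,2)·0.129^2·0.871^21 = 0.231569
P(X ≤ 2) = 0.415437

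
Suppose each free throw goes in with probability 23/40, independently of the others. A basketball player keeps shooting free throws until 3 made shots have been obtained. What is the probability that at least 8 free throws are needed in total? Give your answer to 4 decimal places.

0.1225

Needing more than 7 free throws ⇔ fewer than 3 successes in the first 7. With X ~ Binomial(7, 0.575), P(Y > 7) = P(X ≤ 2).
  k=0: C(7,0)·0.575^0·0.425^7 = 0.002505
  k=1: C(7,1)·0.575^1·0.425^6 = 0.023719
  k=2: C(7,2)·0.575^2·0.425^5 = 0.096272
P(X ≤ 2) = 0.122496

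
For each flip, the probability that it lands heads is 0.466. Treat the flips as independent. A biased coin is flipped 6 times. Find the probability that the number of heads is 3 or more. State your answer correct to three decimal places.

0.591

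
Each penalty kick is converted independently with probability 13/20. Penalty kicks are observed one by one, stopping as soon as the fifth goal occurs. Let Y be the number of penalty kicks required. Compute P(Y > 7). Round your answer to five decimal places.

0.46772

Needing more than 7 penalty kicks ⇔ fewer than 5 successes in the first 7. With X ~ Binomial(7, 0.65), P(Y > 7) = P(X ≤ 4).
  k=0: C(7,0)·0.65^0·0.35^7 = 0.0006434
  k=1: C(7,1)·0.65^1·0.35^6 = 0.0083641
  k=2: C(7,2)·0.65^2·0.35^5 = 0.0466000
  k=3: C(7,3)·0.65^3·0.35^4 = 0.1442382
  k=4: C(7,4)·0.65^4·0.35^3 = 0.2678709
P(X ≤ 4) = 0.4677167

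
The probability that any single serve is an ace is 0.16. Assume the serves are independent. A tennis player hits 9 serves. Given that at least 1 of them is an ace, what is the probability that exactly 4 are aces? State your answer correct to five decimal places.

X ~ Binomial(9, 0.16). Want P(X=4 | X≥1) = P(X=4) / P(X≥1).
P(X=4) = C(9,4)·0.16^4·0.84^5 = 0.0345340
P(X≥1) = 1 − 0.2082157 = 0.7917843
Ratio = 0.0345340 / 0.7917843 = 0.0436154

0.04362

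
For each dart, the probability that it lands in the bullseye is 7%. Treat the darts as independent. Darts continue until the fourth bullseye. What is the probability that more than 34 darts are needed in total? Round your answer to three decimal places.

Needing more than 34 darts ⇔ fewer than 4 successes in the first 34. With X ~ Binomial(34, 0.07), P(Y > 34) = P(X ≤ 3).
  k=0: C(34,0)·0.07^0·0.93^34 = 0.08480
  k=1: C(34,1)·0.07^1·0.93^33 = 0.21703
  k=2: C(34,2)·0.07^2·0.93^32 = 0.26953
  k=3: C(34,3)·0.07^3·0.93^31 = 0.21640
P(X ≤ 3) = 0.78777

0.788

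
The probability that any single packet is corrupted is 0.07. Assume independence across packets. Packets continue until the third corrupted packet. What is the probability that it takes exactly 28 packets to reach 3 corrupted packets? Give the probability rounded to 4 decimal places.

0.0196

Y = trial on which the third success occurs; negative binomial, r=3, p=0.07.
P(Y=28) = C(27,2) · p^3 · (1−p)^25
= 351 · 0.000343 · 0.16296 = 0.019619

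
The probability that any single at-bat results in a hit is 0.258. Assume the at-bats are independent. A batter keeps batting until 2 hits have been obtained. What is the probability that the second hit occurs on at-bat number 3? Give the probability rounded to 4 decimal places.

0.0988

Y = trial on which the second success occurs; negative binomial, r=2, p=0.258.
P(Y=3) = C(2,1) · p^2 · (1−p)^1
= 2 · 0.066564 · 0.742 = 0.098781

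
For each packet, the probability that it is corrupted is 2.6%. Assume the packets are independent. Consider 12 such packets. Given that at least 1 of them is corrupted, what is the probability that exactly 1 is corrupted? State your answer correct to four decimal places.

0.8615

X ~ Binomial(12, 0.026). Want P(X=1 | X≥1) = P(X=1) / P(X≥1).
P(X=1) = C(12,1)·0.026^1·0.974^11 = 0.233509
P(X≥1) = 1 − 0.728966 = 0.271034
Ratio = 0.233509 / 0.271034 = 0.861549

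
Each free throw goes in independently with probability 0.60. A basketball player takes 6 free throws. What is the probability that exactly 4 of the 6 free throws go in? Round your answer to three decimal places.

X ~ Binomial(n=6, p=0.60).
P(X=4) = C(6,4) · p^4 · (1−p)^2
= 15 · 0.1296 · 0.16 = 0.31104

0.311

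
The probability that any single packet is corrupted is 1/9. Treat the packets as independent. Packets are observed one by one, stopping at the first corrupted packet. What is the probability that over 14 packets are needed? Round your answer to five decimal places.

Y = number of packets to the first success; geometric, p = 0.111111.
P(Y > 14) = P(first 14 all fail) = (1−p)^14 = 0.1922493

0.19225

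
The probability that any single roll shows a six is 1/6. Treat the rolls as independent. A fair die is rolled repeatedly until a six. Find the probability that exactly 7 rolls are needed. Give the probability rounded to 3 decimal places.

0.056

Geometric (trials to first success), p = 0.166667.
P(Y = 7) = (1−p)^6 · p = 0.3349 · 0.166667 = 0.05582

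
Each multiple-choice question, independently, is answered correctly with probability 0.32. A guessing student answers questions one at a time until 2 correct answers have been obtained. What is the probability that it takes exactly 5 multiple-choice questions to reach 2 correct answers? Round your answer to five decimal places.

Y = trial on which the second success occurs; negative binomial, r=2, p=0.32.
P(Y=5) = C(4,1) · p^2 · (1−p)^3
= 4 · 0.1024 · 0.31443 = 0.1287913

0.12879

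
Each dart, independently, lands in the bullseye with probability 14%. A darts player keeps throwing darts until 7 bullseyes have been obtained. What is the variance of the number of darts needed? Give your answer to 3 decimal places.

307.143

Y = total darts until the seventh success; negative binomial with r=7, p=0.14.
Var(Y) = r(1−p)/p² = 7·0.86 / 0.14² = 307.14286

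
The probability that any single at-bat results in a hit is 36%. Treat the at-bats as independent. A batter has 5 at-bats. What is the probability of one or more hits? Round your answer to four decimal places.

P(at least one) = 1 − P(none) = 1 − (1 − 0.36)^5
= 1 − 0.107374 = 0.892626

0.8926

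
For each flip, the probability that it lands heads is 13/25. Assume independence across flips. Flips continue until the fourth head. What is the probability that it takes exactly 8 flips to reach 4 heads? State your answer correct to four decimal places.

Y = trial on which the fourth success occurs; negative binomial, r=4, p=0.52.
P(Y=8) = C(7,3) · p^4 · (1−p)^4
= 35 · 0.073116 · 0.053084 = 0.135846

0.1358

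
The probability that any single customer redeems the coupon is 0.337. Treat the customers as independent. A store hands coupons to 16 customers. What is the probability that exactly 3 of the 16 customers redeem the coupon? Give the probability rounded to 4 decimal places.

X ~ Binomial(n=16, p=0.337).
P(X=3) = C(16,3) · p^3 · (1−p)^13
= 560 · 0.038273 · 0.0047827 = 0.102507

0.1025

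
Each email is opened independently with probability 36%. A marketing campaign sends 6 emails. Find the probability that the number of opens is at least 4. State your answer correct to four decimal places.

X ~ Binomial(6, 0.36); P(X ≥ 4) = Σ C(6,k) p^k (1−p)^(6−k) over k:
  k=4: C(6,4)·0.36^4·0.64^2 = 0.103196
  k=5: C(6,5)·0.36^5·0.64^1 = 0.023219
  k=6: C(6,6)·0.36^6·0.64^0 = 0.002177
Total = 0.128591

0.1286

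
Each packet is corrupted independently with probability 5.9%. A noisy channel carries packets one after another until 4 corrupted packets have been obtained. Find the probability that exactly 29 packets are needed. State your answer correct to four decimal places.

Y = trial on which the fourth success occurs; negative binomial, r=4, p=0.059.
P(Y=29) = C(28,3) · p^4 · (1−p)^25
= 3276 · 1.2117e-05 · 0.21865 = 0.008679

0.0087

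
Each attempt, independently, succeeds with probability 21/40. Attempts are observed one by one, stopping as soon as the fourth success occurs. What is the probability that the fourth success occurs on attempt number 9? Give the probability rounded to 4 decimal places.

Y = trial on which the fourth success occurs; negative binomial, r=4, p=0.525.
P(Y=9) = C(8,3) · p^4 · (1−p)^5
= 56 · 0.075969 · 0.024181 = 0.102871

0.1029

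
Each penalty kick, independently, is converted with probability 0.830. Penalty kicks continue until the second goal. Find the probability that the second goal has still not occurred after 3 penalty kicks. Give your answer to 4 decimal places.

0.0769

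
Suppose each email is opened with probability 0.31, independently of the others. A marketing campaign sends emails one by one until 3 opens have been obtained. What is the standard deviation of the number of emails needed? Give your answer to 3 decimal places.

Y = total emails until the third success; negative binomial with r=3, p=0.31.
SD(Y) = √[r(1−p)/p²] = √(21.54006) = 4.64113

4.641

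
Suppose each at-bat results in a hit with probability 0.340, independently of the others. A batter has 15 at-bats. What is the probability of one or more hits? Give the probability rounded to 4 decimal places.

0.9980

P(at least one) = 1 − P(none) = 1 − (1 − 0.34)^15
= 1 − 0.001964 = 0.998036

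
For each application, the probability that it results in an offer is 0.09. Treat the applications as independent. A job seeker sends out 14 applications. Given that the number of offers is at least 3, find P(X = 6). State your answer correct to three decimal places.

X ~ Binomial(14, 0.09). Want P(X=6 | X≥3) = P(X=6) / P(X≥3).
P(X=6) = C(14,6)·0.09^6·0.91^8 = 0.00075
P(X≥3) = 1 − 0.26704 − 0.36975 − 0.23770 = 0.12551
Ratio = 0.00075 / 0.12551 = 0.00598

0.006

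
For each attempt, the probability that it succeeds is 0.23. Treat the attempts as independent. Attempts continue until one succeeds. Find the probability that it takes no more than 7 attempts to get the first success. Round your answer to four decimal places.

0.8395

Y = number of attempts to the first success; geometric, p = 0.23.
P(Y ≤ 7) = 1 − (1−p)^7 = 1 − 0.160485 = 0.839515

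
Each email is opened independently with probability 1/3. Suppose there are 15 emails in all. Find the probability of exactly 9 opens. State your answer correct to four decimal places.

0.0223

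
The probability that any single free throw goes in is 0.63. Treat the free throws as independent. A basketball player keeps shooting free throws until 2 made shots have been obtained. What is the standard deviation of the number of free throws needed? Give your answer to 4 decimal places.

Y = total free throws until the second success; negative binomial with r=2, p=0.63.
SD(Y) = √[r(1−p)/p²] = √(1.864449) = 1.365448

1.3654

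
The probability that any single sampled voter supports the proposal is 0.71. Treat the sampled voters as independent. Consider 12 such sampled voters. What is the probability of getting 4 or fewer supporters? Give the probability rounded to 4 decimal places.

X ~ Binomial(12, 0.71); P(X ≤ 4) = Σ C(12,k) p^k (1−p)^(12−k) over k:
  k=0: C(12,0)·0.71^0·0.29^12 = 0.000000
  k=1: C(12,1)·0.71^1·0.29^11 = 0.000010
  k=2: C(12,2)·0.71^2·0.29^10 = 0.000140
  k=3: C(12,3)·0.71^3·0.29^9 = 0.001142
  k=4: C(12,4)·0.71^4·0.29^8 = 0.006292
Total = 0.007586

0.0076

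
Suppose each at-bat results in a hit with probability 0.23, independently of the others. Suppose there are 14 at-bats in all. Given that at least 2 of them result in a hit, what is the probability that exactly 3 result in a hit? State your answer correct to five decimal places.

X ~ Binomial(14, 0.23). Want P(X=3 | X≥2) = P(X=3) / P(X≥2).
P(X=3) = C(14,3)·0.23^3·0.77^11 = 0.2498520
P(X≥2) = 1 − 0.0257555 − 0.1077049 = 0.8665396
Ratio = 0.2498520 / 0.8665396 = 0.2883331

0.28833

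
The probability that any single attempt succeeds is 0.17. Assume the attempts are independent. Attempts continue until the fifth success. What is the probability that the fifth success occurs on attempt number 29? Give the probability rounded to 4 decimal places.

Y = trial on which the fifth success occurs; negative binomial, r=5, p=0.17.
P(Y=29) = C(28,4) · p^5 · (1−p)^24
= 20475 · 0.00014199 · 0.011425 = 0.033216

0.0332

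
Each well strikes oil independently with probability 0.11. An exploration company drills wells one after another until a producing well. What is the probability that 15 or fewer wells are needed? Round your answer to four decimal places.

Y = number of wells to the first success; geometric, p = 0.11.
P(Y ≤ 15) = 1 − (1−p)^15 = 1 − 0.174121 = 0.825879

0.8259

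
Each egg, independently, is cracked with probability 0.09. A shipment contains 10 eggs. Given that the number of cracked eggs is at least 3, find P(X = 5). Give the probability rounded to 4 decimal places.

0.0172

X ~ Binomial(10, 0.09). Want P(X=5 | X≥3) = P(X=5) / P(X≥3).
P(X=5) = C(10,5)·0.09^5·0.91^5 = 0.000929
P(X≥3) = 1 − 0.389416 − 0.385137 − 0.171407 = 0.054040
Ratio = 0.000929 / 0.054040 = 0.017183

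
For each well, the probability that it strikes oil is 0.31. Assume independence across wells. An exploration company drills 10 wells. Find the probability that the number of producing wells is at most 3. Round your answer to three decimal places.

0.623

X ~ Binomial(10, 0.31); P(X ≤ 3) = Σ C(10,k) p^k (1−p)^(10−k) over k:
  k=0: C(10,0)·0.31^0·0.69^10 = 0.02446
  k=1: C(10,1)·0.31^1·0.69^9 = 0.10990
  k=2: C(10,2)·0.31^2·0.69^8 = 0.22219
  k=3: C(10,3)·0.31^3·0.69^7 = 0.26620
Total = 0.62276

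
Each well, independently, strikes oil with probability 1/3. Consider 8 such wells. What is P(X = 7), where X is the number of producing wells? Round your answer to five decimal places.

0.00244

X ~ Binomial(n=8, p=0.333333).
P(X=7) = C(8,7) · p^7 · (1−p)^1
= 8 · 0.00045725 · 0.66667 = 0.0024387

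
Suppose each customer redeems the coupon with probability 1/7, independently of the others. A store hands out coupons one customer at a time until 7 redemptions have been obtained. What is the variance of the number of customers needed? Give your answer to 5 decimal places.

294.00000

Y = total customers until the seventh success; negative binomial with r=7, p=0.142857.
Var(Y) = r(1−p)/p² = 7·0.857143 / 0.142857² = 294.0000000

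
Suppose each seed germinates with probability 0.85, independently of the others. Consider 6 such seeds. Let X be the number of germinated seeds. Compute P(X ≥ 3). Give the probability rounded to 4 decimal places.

0.9941

X ~ Binomial(6, 0.85); P(X ≥ 3) = Σ C(6,k) p^k (1−p)^(6−k) over k:
  k=3: C(6,3)·0.85^3·0.15^3 = 0.041453
  k=4: C(6,4)·0.85^4·0.15^2 = 0.176177
  k=5: C(6,5)·0.85^5·0.15^1 = 0.399335
  k=6: C(6,6)·0.85^6·0.15^0 = 0.377150
Total = 0.994115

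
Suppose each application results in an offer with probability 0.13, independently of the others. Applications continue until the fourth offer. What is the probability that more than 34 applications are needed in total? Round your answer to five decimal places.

0.33878

Needing more than 34 applications ⇔ fewer than 4 successes in the first 34. With X ~ Binomial(34, 0.13), P(Y > 34) = P(X ≤ 3).
  k=0: C(34,0)·0.13^0·0.87^34 = 0.0087832
  k=1: C(34,1)·0.13^1·0.87^33 = 0.0446229
  k=2: C(34,2)·0.13^2·0.87^32 = 0.1100185
  k=3: C(34,3)·0.13^3·0.87^31 = 0.1753551
P(X ≤ 3) = 0.3387797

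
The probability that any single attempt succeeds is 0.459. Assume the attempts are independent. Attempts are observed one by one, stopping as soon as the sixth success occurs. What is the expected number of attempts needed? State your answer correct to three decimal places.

13.072

Y = total attempts until the sixth success; negative binomial with r=6, p=0.459.
E[Y] = r / p = 6 / 0.459 = 13.07190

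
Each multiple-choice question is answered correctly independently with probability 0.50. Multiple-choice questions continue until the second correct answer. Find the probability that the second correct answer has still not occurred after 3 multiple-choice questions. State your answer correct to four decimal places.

Needing more than 3 multiple-choice questions ⇔ fewer than 2 successes in the first 3. With X ~ Binomial(3, 0.50), P(Y > 3) = P(X ≤ 1).
  k=0: C(3,0)·0.50^0·0.50^3 = 0.125000
  k=1: C(3,1)·0.50^1·0.50^2 = 0.375000
P(X ≤ 1) = 0.500000

0.5000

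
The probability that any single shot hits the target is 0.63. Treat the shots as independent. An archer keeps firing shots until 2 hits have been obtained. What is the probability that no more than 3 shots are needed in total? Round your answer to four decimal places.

0.6906

Finishing within 3 shots ⇔ at least 2 successes in the first 3. With X ~ Binomial(3, 0.63), P(Y ≤ 3) = 1 − P(X ≤ 1).
  k=0: C(3,0)·0.63^0·0.37^3 = 0.050653
  k=1: C(3,1)·0.63^1·0.37^2 = 0.258741
1 − 0.309394 = 0.690606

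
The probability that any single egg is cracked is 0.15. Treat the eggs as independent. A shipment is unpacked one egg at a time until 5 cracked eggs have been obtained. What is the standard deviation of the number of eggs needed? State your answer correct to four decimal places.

Y = total eggs until the fifth success; negative binomial with r=5, p=0.15.
SD(Y) = √[r(1−p)/p²] = √(188.888889) = 13.743685

13.7437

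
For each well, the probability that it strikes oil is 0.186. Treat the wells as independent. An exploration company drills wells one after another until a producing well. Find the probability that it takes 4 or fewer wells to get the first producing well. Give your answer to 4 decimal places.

0.5610

Y = number of wells to the first success; geometric, p = 0.186.
P(Y ≤ 4) = 1 − (1−p)^4 = 1 − 0.439033 = 0.560967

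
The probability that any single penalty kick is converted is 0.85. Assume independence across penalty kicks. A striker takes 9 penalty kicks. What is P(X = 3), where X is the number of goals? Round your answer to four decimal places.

X ~ Binomial(n=9, p=0.85).
P(X=3) = C(9,3) · p^3 · (1−p)^6
= 84 · 0.61413 · 1.1391e-05 = 0.000588

0.0006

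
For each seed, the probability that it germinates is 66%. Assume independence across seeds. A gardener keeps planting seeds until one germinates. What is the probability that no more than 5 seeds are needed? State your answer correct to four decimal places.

Y = number of seeds to the first success; geometric, p = 0.66.
P(Y ≤ 5) = 1 − (1−p)^5 = 1 − 0.004544 = 0.995456

0.9955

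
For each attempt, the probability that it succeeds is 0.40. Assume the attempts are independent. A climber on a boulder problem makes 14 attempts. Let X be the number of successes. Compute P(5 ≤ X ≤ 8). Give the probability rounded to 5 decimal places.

X ~ Binomial(14, 0.40); P(5 ≤ X ≤ 8) = Σ C(14,k) p^k (1−p)^(14−k) over k:
  k=5: C(14,5)·0.40^5·0.60^9 = 0.2065976
  k=6: C(14,6)·0.40^6·0.60^8 = 0.2065976
  k=7: C(14,7)·0.40^7·0.60^7 = 0.1574077
  k=8: C(14,8)·0.40^8·0.60^6 = 0.0918212
Total = 0.6624241

0.66242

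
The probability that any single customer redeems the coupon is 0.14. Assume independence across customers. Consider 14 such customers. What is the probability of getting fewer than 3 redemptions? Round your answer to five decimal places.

X ~ Binomial(14, 0.14); P(X ≤ 2) = Σ C(14,k) p^k (1−p)^(14−k) over k:
  k=0: C(14,0)·0.14^0·0.86^14 = 0.1210538
  k=1: C(14,1)·0.14^1·0.86^13 = 0.2758900
  k=2: C(14,2)·0.14^2·0.86^12 = 0.2919301
Total = 0.6888739

0.68887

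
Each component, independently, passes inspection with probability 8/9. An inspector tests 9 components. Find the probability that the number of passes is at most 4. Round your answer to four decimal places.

0.0014

X ~ Binomial(9, 0.888889); P(X ≤ 4) = Σ C(9,k) p^k (1−p)^(9−k) over k:
  k=0: C(9,0)·0.888889^0·0.111111^9 = 0.000000
  k=1: C(9,1)·0.888889^1·0.111111^8 = 0.000000
  k=2: C(9,2)·0.888889^2·0.111111^7 = 0.000006
  k=3: C(9,3)·0.888889^3·0.111111^6 = 0.000111
  k=4: C(9,4)·0.888889^4·0.111111^5 = 0.001332
Total = 0.001449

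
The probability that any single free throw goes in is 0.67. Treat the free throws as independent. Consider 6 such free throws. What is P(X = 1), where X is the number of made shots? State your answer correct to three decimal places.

0.016

X ~ Binomial(n=6, p=0.67).
P(X=1) = C(6,1) · p^1 · (1−p)^5
= 6 · 0.67 · 0.0039135 = 0.01573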